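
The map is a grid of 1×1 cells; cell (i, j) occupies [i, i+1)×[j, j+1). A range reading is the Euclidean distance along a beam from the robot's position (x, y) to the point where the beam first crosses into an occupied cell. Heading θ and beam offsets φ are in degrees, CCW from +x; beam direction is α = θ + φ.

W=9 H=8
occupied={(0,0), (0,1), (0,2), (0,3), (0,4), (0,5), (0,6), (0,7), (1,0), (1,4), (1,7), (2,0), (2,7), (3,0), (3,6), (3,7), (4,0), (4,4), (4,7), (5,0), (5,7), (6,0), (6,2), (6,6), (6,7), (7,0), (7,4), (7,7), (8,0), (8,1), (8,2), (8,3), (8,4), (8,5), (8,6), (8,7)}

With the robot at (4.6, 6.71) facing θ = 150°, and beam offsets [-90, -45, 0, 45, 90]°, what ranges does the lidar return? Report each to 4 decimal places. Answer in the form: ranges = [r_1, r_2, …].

beam 1: φ=-90°, α=60°
  cosα=0.5000 sinα=0.8660 | (4,6) | tMaxX 0.8000 tMaxY 0.3349 | tΔX 2.0000 tΔY 1.1547
    t=0.3349 [y] (4,7) — stop
  → r_1 = 0.3349
beam 2: φ=-45°, α=105°
  cosα=-0.2588 sinα=0.9659 | (4,6) | tMaxX 2.3182 tMaxY 0.3002 | tΔX 3.8637 tΔY 1.0353
    t=0.3002 [y] (4,7) — stop
  → r_2 = 0.3002
beam 3: φ=0°, α=150°
  cosα=-0.8660 sinα=0.5000 | (4,6) | tMaxX 0.6928 tMaxY 0.5800 | tΔX 1.1547 tΔY 2.0000
    t=0.5800 [y] (4,7) — stop
  → r_3 = 0.5800
beam 4: φ=45°, α=195°
  cosα=-0.9659 sinα=-0.2588 | (4,6) | tMaxX 0.6212 tMaxY 2.7432 | tΔX 1.0353 tΔY 3.8637
    t=0.6212 [x] (3,6) — stop
  → r_4 = 0.6212
beam 5: φ=90°, α=240°
  cosα=-0.5000 sinα=-0.8660 | (4,6) | tMaxX 1.2000 tMaxY 0.8198 | tΔX 2.0000 tΔY 1.1547
    t=0.8198 [y] (4,5)
    t=1.2000 [x] (3,5)
    t=1.9745 [y] (3,4)
    t=3.1292 [y] (3,3)
    t=3.2000 [x] (2,3)
    t=4.2839 [y] (2,2)
    t=5.2000 [x] (1,2)
    t=5.4386 [y] (1,1)
    t=6.5933 [y] (1,0) — stop
  → r_5 = 6.5933

ranges = [0.3349, 0.3002, 0.5800, 0.6212, 6.5933]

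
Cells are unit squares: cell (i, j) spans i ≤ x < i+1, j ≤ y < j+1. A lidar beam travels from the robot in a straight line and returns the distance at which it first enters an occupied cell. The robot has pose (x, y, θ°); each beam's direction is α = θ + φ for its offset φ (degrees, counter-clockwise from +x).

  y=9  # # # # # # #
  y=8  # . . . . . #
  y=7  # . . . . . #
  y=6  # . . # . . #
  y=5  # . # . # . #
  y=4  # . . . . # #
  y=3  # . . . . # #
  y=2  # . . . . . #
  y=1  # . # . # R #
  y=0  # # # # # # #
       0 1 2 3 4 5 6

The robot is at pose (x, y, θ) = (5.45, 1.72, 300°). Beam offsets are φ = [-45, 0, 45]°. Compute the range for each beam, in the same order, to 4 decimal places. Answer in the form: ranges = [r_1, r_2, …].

ranges = [0.7454, 0.8314, 0.5694]

beam 1: φ=-45°, α=255°
  d=(-0.2588,-0.9659)  start (5,1)  tX=1.7387 tY=0.7454  stride 1/|dx|=3.8637 1/|dy|=1.0353
    cross y-line → (5,0), t=0.7454 (wall)
  → r_1 = 0.7454
beam 2: φ=0°, α=300°
  d=(0.5000,-0.8660)  start (5,1)  tX=1.1000 tY=0.8314  stride 1/|dx|=2.0000 1/|dy|=1.1547
    cross y-line → (5,0), t=0.8314 (wall)
  → r_2 = 0.8314
beam 3: φ=45°, α=345°
  d=(0.9659,-0.2588)  start (5,1)  tX=0.5694 tY=2.7819  stride 1/|dx|=1.0353 1/|dy|=3.8637
    cross x-line → (6,1), t=0.5694 (wall)
  → r_3 = 0.5694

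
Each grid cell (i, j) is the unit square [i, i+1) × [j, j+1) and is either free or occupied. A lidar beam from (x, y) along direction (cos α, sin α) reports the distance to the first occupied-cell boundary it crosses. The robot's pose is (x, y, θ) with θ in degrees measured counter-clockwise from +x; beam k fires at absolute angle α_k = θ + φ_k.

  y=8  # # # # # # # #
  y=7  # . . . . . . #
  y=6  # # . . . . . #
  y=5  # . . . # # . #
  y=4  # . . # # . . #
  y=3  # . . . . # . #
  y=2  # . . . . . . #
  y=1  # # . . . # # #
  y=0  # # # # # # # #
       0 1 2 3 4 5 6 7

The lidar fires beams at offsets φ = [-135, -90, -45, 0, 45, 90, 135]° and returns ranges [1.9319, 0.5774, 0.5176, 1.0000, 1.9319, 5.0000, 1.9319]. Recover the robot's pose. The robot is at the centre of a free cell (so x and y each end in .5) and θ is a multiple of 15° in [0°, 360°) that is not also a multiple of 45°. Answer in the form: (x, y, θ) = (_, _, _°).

(x, y, θ) = (3.5, 7.5, 150°)

The pose lattice has 33·16 = 528 candidates. Test each by forward raycasting.
  (3.5, 3.5, 300°): beam 1 = 2.5882 ≠ 1.9319 ✗
  (1.5, 7.5, 285°): beam 1 = 0.5774 ≠ 1.9319 ✗
  (4.5, 7.5, 285°): beam 1 = 1.0000 ≠ 1.9319 ✗
  (4.5, 3.5, 285°): beam 1 = 1.0000 ≠ 1.9319 ✗
  …
  (3.5, 7.5, 150°): r_1=1.9319, r_2=0.5774, r_3=0.5176, r_4=1.0000, r_5=1.9319, r_6=5.0000, r_7=1.9319 — all match ✓
Only this pose fits every beam.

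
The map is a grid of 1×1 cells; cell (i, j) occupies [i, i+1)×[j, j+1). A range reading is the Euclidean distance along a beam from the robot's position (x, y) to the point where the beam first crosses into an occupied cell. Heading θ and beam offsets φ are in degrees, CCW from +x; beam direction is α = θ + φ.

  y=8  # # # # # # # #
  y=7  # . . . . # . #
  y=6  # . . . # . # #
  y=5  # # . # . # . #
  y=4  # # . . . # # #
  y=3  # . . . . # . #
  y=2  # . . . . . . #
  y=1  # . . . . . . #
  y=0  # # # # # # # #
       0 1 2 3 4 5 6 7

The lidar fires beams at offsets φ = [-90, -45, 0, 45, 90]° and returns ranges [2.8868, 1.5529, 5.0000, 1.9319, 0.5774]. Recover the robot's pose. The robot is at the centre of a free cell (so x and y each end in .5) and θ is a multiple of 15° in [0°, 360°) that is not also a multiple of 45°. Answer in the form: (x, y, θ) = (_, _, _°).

Candidates: 32 free-cell centres × 16 headings = 512 poses. Raycast each; keep the one whose scan matches to 4 dp.
  (2.5, 7.5, 120°): beam 1 = 1.0000 ≠ 2.8868 ✗
  (2.5, 6.5, 255°): beam 1 = 1.5529 ≠ 2.8868 ✗
  (2.5, 4.5, 345°): beam 1 = 3.6235 ≠ 2.8868 ✗
  (1.5, 2.5, 285°): beam 1 = 0.5176 ≠ 2.8868 ✗
  (6.5, 1.5, 330°): beam 1 = 0.5774 ≠ 2.8868 ✗
  …
  (5.5, 1.5, 150°): r_1=2.8868, r_2=1.5529, r_3=5.0000, r_4=1.9319, r_5=0.5774 — all match ✓
Only this pose fits every beam.

(x, y, θ) = (5.5, 1.5, 150°)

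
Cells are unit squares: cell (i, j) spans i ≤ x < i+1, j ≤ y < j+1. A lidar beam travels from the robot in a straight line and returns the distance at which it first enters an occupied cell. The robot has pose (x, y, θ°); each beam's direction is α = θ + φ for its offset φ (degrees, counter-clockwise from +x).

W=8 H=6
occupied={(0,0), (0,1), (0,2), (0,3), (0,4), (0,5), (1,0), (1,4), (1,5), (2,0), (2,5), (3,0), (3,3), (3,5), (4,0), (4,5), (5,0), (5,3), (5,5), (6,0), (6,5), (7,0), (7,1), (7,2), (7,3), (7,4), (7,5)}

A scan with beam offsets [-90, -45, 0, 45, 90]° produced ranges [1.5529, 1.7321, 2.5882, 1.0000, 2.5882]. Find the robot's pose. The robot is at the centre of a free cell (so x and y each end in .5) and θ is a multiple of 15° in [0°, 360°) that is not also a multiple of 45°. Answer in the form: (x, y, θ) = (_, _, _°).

(x, y, θ) = (4.5, 2.5, 345°)

The pose lattice has 21·16 = 336 candidates. Test each by forward raycasting.
  (5.5, 1.5, 15°): beam 1 = 0.5176 ≠ 1.5529 ✗
  (4.5, 1.5, 330°): beam 1 = 0.5774 ≠ 1.5529 ✗
  (2.5, 3.5, 330°): beam 1 = 2.8868 ≠ 1.5529 ✗
  …
  (4.5, 2.5, 345°): r_1=1.5529, r_2=1.7321, r_3=2.5882, r_4=1.0000, r_5=2.5882 — all match ✓
Unique over the lattice → pose = (4.5, 2.5, 345°).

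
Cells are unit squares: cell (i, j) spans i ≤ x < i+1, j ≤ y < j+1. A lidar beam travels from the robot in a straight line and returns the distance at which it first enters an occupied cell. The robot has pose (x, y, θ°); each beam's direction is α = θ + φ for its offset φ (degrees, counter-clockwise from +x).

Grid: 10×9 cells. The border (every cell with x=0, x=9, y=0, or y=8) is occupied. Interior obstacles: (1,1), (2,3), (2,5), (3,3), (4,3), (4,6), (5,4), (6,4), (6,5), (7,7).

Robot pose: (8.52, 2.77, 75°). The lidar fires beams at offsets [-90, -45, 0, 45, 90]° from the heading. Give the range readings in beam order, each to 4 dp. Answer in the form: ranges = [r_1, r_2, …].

beam 1: φ=-90°, α=345°
  d=(0.9659,-0.2588)  start (8,2)  tX=0.4969 tY=2.9751  stride 1/|dx|=1.0353 1/|dy|=3.8637
    cross x-line → (9,2), t=0.4969 (wall)
  → r_1 = 0.4969
beam 2: φ=-45°, α=30°
  d=(0.8660,0.5000)  start (8,2)  tX=0.5543 tY=0.4600  stride 1/|dx|=1.1547 1/|dy|=2.0000
    cross y-line → (8,3), t=0.4600
    cross x-line → (9,3), t=0.5543 (wall)
  → r_2 = 0.5543
beam 3: φ=0°, α=75°
  d=(0.2588,0.9659)  start (8,2)  tX=1.8546 tY=0.2381  stride 1/|dx|=3.8637 1/|dy|=1.0353
    cross y-line → (8,3), t=0.2381
    cross y-line → (8,4), t=1.2734
    cross x-line → (9,4), t=1.8546 (wall)
  → r_3 = 1.8546
beam 4: φ=45°, α=120°
  d=(-0.5000,0.8660)  start (8,2)  tX=1.0400 tY=0.2656  stride 1/|dx|=2.0000 1/|dy|=1.1547
    cross y-line → (8,3), t=0.2656
    cross x-line → (7,3), t=1.0400
    cross y-line → (7,4), t=1.4203
    cross y-line → (7,5), t=2.5750
    cross x-line → (6,5), t=3.0400 (wall)
  → r_4 = 3.0400
beam 5: φ=90°, α=165°
  d=(-0.9659,0.2588)  start (8,2)  tX=0.5383 tY=0.8887  stride 1/|dx|=1.0353 1/|dy|=3.8637
    cross x-line → (7,2), t=0.5383
    cross y-line → (7,3), t=0.8887
    cross x-line → (6,3), t=1.5736
    cross x-line → (5,3), t=2.6089
    cross x-line → (4,3), t=3.6442 (wall)
  → r_5 = 3.6442

ranges = [0.4969, 0.5543, 1.8546, 3.0400, 3.6442]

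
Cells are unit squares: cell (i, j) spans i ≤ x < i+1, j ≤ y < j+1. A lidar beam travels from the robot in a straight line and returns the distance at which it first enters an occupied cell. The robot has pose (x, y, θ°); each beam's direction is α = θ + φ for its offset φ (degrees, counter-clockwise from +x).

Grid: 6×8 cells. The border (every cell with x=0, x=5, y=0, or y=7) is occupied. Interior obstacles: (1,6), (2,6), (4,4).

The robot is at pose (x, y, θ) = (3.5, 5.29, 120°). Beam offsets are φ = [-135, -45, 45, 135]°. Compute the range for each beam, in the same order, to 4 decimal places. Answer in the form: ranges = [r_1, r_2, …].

beam 1: φ=-135°, α=345°
  cosα=0.9659 sinα=-0.2588 | (3,5) | tMaxX 0.5176 tMaxY 1.1205 | tΔX 1.0353 tΔY 3.8637
    t=0.5176 [x] (4,5)
    t=1.1205 [y] (4,4) — stop
  → r_1 = 1.1205
beam 2: φ=-45°, α=75°
  cosα=0.2588 sinα=0.9659 | (3,5) | tMaxX 1.9319 tMaxY 0.7350 | tΔX 3.8637 tΔY 1.0353
    t=0.7350 [y] (3,6)
    t=1.7703 [y] (3,7) — stop
  → r_2 = 1.7703
beam 3: φ=45°, α=165°
  cosα=-0.9659 sinα=0.2588 | (3,5) | tMaxX 0.5176 tMaxY 2.7432 | tΔX 1.0353 tΔY 3.8637
    t=0.5176 [x] (2,5)
    t=1.5529 [x] (1,5)
    t=2.5882 [x] (0,5) — stop
  → r_3 = 2.5882
beam 4: φ=135°, α=255°
  cosα=-0.2588 sinα=-0.9659 | (3,5) | tMaxX 1.9319 tMaxY 0.3002 | tΔX 3.8637 tΔY 1.0353
    t=0.3002 [y] (3,4)
    t=1.3355 [y] (3,3)
    t=1.9319 [x] (2,3)
    t=2.3708 [y] (2,2)
    t=3.4061 [y] (2,1)
    t=4.4413 [y] (2,0) — stop
  → r_4 = 4.4413

ranges = [1.1205, 1.7703, 2.5882, 4.4413]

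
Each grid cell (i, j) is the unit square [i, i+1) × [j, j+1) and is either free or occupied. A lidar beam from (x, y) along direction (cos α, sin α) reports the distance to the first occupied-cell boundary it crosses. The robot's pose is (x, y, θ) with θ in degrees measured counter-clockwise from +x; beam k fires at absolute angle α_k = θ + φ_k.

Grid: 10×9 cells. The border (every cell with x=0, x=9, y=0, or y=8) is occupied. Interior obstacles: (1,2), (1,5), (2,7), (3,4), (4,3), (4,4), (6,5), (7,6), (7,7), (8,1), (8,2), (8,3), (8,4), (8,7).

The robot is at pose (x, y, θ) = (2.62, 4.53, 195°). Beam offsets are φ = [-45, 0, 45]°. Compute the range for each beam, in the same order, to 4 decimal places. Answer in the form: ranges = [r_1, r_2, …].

beam 1: φ=-45°, α=150°
  cosα=-0.8660 sinα=0.5000 | (2,4) | tMaxX 0.7159 tMaxY 0.9400 | tΔX 1.1547 tΔY 2.0000
    t=0.7159 [x] (1,4)
    t=0.9400 [y] (1,5) — stop
  → r_1 = 0.9400
beam 2: φ=0°, α=195°
  cosα=-0.9659 sinα=-0.2588 | (2,4) | tMaxX 0.6419 tMaxY 2.0478 | tΔX 1.0353 tΔY 3.8637
    t=0.6419 [x] (1,4)
    t=1.6771 [x] (0,4) — stop
  → r_2 = 1.6771
beam 3: φ=45°, α=240°
  cosα=-0.5000 sinα=-0.8660 | (2,4) | tMaxX 1.2400 tMaxY 0.6120 | tΔX 2.0000 tΔY 1.1547
    t=0.6120 [y] (2,3)
    t=1.2400 [x] (1,3)
    t=1.7667 [y] (1,2) — stop
  → r_3 = 1.7667

ranges = [0.9400, 1.6771, 1.7667]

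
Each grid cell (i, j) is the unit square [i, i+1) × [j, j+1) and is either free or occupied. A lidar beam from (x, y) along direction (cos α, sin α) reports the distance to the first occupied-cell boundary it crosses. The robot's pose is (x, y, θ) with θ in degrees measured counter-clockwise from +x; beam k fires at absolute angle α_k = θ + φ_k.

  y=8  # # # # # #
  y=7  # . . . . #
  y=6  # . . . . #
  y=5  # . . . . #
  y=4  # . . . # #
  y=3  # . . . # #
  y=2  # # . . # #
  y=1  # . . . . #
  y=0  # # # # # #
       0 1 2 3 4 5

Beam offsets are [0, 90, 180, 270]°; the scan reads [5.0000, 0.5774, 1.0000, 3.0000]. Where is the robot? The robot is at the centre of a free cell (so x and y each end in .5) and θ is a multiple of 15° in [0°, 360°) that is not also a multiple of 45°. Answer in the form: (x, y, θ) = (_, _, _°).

(x, y, θ) = (4.5, 6.5, 240°)

Candidates: 24 free-cell centres × 16 headings = 384 poses. Raycast each; keep the one whose scan matches to 4 dp.
  (1.5, 4.5, 210°): beam 1 = 0.5774 ≠ 5.0000 ✗
  (3.5, 5.5, 255°): beam 1 = 4.6587 ≠ 5.0000 ✗
  (1.5, 4.5, 30°): beam 1 = 4.0415 ≠ 5.0000 ✗
  (4.5, 6.5, 195°): beam 1 = 3.6235 ≠ 5.0000 ✗
  …
  (4.5, 6.5, 240°): r_1=5.0000, r_2=0.5774, r_3=1.0000, r_4=3.0000 — all match ✓
Unique over the lattice → pose = (4.5, 6.5, 240°).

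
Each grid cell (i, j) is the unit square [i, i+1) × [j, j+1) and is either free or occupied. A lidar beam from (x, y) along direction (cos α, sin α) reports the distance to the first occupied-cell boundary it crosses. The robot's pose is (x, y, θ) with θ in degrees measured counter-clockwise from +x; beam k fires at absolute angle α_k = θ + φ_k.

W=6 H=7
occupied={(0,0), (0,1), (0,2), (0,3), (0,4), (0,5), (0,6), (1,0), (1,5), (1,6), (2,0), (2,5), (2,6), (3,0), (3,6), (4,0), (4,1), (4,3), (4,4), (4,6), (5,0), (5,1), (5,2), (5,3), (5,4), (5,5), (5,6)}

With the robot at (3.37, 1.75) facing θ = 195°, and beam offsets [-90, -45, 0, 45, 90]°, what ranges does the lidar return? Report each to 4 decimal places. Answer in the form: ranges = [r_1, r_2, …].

ranges = [3.3646, 2.7366, 2.4536, 0.8660, 0.7765]

beam 1: φ=-90°, α=105°
  d=(-0.2588,0.9659)  start (3,1)  tX=1.4296 tY=0.2588  stride 1/|dx|=3.8637 1/|dy|=1.0353
    cross y-line → (3,2), t=0.2588
    cross y-line → (3,3), t=1.2941
    cross x-line → (2,3), t=1.4296
    cross y-line → (2,4), t=2.3294
    cross y-line → (2,5), t=3.3646 (wall)
  → r_1 = 3.3646
beam 2: φ=-45°, α=150°
  d=(-0.8660,0.5000)  start (3,1)  tX=0.4272 tY=0.5000  stride 1/|dx|=1.1547 1/|dy|=2.0000
    cross x-line → (2,1), t=0.4272
    cross y-line → (2,2), t=0.5000
    cross x-line → (1,2), t=1.5819
    cross y-line → (1,3), t=2.5000
    cross x-line → (0,3), t=2.7366 (wall)
  → r_2 = 2.7366
beam 3: φ=0°, α=195°
  d=(-0.9659,-0.2588)  start (3,1)  tX=0.3831 tY=2.8978  stride 1/|dx|=1.0353 1/|dy|=3.8637
    cross x-line → (2,1), t=0.3831
    cross x-line → (1,1), t=1.4183
    cross x-line → (0,1), t=2.4536 (wall)
  → r_3 = 2.4536
beam 4: φ=45°, α=240°
  d=(-0.5000,-0.8660)  start (3,1)  tX=0.7400 tY=0.8660  stride 1/|dx|=2.0000 1/|dy|=1.1547
    cross x-line → (2,1), t=0.7400
    cross y-line → (2,0), t=0.8660 (wall)
  → r_4 = 0.8660
beam 5: φ=90°, α=285°
  d=(0.2588,-0.9659)  start (3,1)  tX=2.4341 tY=0.7765  stride 1/|dx|=3.8637 1/|dy|=1.0353
    cross y-line → (3,0), t=0.7765 (wall)
  → r_5 = 0.7765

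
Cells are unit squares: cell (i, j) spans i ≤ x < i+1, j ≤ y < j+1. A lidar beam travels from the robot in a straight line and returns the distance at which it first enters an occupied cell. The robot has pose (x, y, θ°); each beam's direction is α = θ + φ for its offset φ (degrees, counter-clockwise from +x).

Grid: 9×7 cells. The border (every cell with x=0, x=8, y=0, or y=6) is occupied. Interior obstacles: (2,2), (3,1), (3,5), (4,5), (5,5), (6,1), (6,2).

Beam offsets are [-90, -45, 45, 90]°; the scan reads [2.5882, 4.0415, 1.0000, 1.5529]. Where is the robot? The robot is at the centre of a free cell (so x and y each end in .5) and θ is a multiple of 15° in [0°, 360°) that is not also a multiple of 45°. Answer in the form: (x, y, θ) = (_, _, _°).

Enumerate (i+0.5, j+0.5, θ) over the 28 free cells and 16 admissible headings. For each, cast all 4 beams and compare to the given ranges.
  (7.5, 1.5, 240°): beam 1 = 0.5774 ≠ 2.5882 ✗
  (1.5, 4.5, 60°): beam 1 = 5.1962 ≠ 2.5882 ✗
  (3.5, 2.5, 345°): beam 1 = 0.5176 ≠ 2.5882 ✗
  (4.5, 3.5, 150°): beam 1 = 1.7321 ≠ 2.5882 ✗
  (3.5, 2.5, 195°): beam 1 = 3.6235 ≠ 2.5882 ✗
  …
  (4.5, 2.5, 195°): r_1=2.5882, r_2=4.0415, r_3=1.0000, r_4=1.5529 — all match ✓
No second candidate reproduces the full scan.

(x, y, θ) = (4.5, 2.5, 195°)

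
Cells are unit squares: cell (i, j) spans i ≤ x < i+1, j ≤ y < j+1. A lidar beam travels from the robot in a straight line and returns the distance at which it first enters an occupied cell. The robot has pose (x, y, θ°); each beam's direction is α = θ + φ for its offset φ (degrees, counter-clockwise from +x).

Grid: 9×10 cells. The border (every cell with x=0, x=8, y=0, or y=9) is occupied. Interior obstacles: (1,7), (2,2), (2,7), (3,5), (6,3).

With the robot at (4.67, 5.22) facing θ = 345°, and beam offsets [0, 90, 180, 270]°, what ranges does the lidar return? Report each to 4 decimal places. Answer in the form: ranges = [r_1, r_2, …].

ranges = [3.4475, 3.9133, 0.6936, 4.3689]

beam 1: φ=0°, α=345°
  cosα=0.9659 sinα=-0.2588 | (4,5) | tMaxX 0.3416 tMaxY 0.8500 | tΔX 1.0353 tΔY 3.8637
    t=0.3416 [x] (5,5)
    t=0.8500 [y] (5,4)
    t=1.3769 [x] (6,4)
    t=2.4122 [x] (7,4)
    t=3.4475 [x] (8,4) — stop
  → r_1 = 3.4475
beam 2: φ=90°, α=75°
  cosα=0.2588 sinα=0.9659 | (4,5) | tMaxX 1.2750 tMaxY 0.8075 | tΔX 3.8637 tΔY 1.0353
    t=0.8075 [y] (4,6)
    t=1.2750 [x] (5,6)
    t=1.8428 [y] (5,7)
    t=2.8781 [y] (5,8)
    t=3.9133 [y] (5,9) — stop
  → r_2 = 3.9133
beam 3: φ=180°, α=165°
  cosα=-0.9659 sinα=0.2588 | (4,5) | tMaxX 0.6936 tMaxY 3.0137 | tΔX 1.0353 tΔY 3.8637
    t=0.6936 [x] (3,5) — stop
  → r_3 = 0.6936
beam 4: φ=270°, α=255°
  cosα=-0.2588 sinα=-0.9659 | (4,5) | tMaxX 2.5887 tMaxY 0.2278 | tΔX 3.8637 tΔY 1.0353
    t=0.2278 [y] (4,4)
    t=1.2630 [y] (4,3)
    t=2.2983 [y] (4,2)
    t=2.5887 [x] (3,2)
    t=3.3336 [y] (3,1)
    t=4.3689 [y] (3,0) — stop
  → r_4 = 4.3689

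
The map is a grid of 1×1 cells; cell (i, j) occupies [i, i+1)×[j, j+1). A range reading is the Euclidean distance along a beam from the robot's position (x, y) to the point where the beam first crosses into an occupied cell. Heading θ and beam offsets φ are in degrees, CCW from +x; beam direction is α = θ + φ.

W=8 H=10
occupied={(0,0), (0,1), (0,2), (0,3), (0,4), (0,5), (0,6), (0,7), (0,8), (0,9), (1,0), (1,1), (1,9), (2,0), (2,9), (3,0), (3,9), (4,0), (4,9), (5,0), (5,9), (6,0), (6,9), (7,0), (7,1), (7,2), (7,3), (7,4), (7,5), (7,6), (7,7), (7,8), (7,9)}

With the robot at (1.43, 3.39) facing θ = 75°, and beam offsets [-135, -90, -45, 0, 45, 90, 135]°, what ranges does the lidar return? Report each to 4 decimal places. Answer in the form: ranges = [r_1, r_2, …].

ranges = [2.7597, 5.7665, 6.4317, 5.8079, 0.8600, 0.4452, 0.4965]

beam 1: φ=-135°, α=300°
  cosα=0.5000 sinα=-0.8660 | (1,3) | tMaxX 1.1400 tMaxY 0.4503 | tΔX 2.0000 tΔY 1.1547
    t=0.4503 [y] (1,2)
    t=1.1400 [x] (2,2)
    t=1.6050 [y] (2,1)
    t=2.7597 [y] (2,0) — stop
  → r_1 = 2.7597
beam 2: φ=-90°, α=345°
  cosα=0.9659 sinα=-0.2588 | (1,3) | tMaxX 0.5901 tMaxY 1.5068 | tΔX 1.0353 tΔY 3.8637
    t=0.5901 [x] (2,3)
    t=1.5068 [y] (2,2)
    t=1.6254 [x] (3,2)
    t=2.6607 [x] (4,2)
    t=3.6959 [x] (5,2)
    t=4.7312 [x] (6,2)
    t=5.3705 [y] (6,1)
    t=5.7665 [x] (7,1) — stop
  → r_2 = 5.7665
beam 3: φ=-45°, α=30°
  cosα=0.8660 sinα=0.5000 | (1,3) | tMaxX 0.6582 tMaxY 1.2200 | tΔX 1.1547 tΔY 2.0000
    t=0.6582 [x] (2,3)
    t=1.2200 [y] (2,4)
    t=1.8129 [x] (3,4)
    t=2.9676 [x] (4,4)
    t=3.2200 [y] (4,5)
    t=4.1223 [x] (5,5)
    t=5.2200 [y] (5,6)
    t=5.2770 [x] (6,6)
    t=6.4317 [x] (7,6) — stop
  → r_3 = 6.4317
beam 4: φ=0°, α=75°
  cosα=0.2588 sinα=0.9659 | (1,3) | tMaxX 2.2023 tMaxY 0.6315 | tΔX 3.8637 tΔY 1.0353
    t=0.6315 [y] (1,4)
    t=1.6668 [y] (1,5)
    t=2.2023 [x] (2,5)
    t=2.7021 [y] (2,6)
    t=3.7373 [y] (2,7)
    t=4.7726 [y] (2,8)
    t=5.8079 [y] (2,9) — stop
  → r_4 = 5.8079
beam 5: φ=45°, α=120°
  cosα=-0.5000 sinα=0.8660 | (1,3) | tMaxX 0.8600 tMaxY 0.7044 | tΔX 2.0000 tΔY 1.1547
    t=0.7044 [y] (1,4)
    t=0.8600 [x] (0,4) — stop
  → r_5 = 0.8600
beam 6: φ=90°, α=165°
  cosα=-0.9659 sinα=0.2588 | (1,3) | tMaxX 0.4452 tMaxY 2.3569 | tΔX 1.0353 tΔY 3.8637
    t=0.4452 [x] (0,3) — stop
  → r_6 = 0.4452
beam 7: φ=135°, α=210°
  cosα=-0.8660 sinα=-0.5000 | (1,3) | tMaxX 0.4965 tMaxY 0.7800 | tΔX 1.1547 tΔY 2.0000
    t=0.4965 [x] (0,3) — stop
  → r_7 = 0.4965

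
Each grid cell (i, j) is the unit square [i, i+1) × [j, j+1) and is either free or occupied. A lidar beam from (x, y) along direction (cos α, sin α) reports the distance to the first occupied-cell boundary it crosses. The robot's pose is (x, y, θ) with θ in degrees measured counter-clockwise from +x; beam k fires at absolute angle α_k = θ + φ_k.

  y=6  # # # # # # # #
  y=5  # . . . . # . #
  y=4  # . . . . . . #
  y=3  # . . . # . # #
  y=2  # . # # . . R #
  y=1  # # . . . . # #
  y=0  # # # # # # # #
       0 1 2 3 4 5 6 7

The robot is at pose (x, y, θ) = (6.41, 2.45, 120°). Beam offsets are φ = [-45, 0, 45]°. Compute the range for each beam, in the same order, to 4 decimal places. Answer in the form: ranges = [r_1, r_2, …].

beam 1: φ=-45°, α=75°
  cosα=0.2588 sinα=0.9659 | (6,2) | tMaxX 2.2796 tMaxY 0.5694 | tΔX 3.8637 tΔY 1.0353
    t=0.5694 [y] (6,3) — stop
  → r_1 = 0.5694
beam 2: φ=0°, α=120°
  cosα=-0.5000 sinα=0.8660 | (6,2) | tMaxX 0.8200 tMaxY 0.6351 | tΔX 2.0000 tΔY 1.1547
    t=0.6351 [y] (6,3) — stop
  → r_2 = 0.6351
beam 3: φ=45°, α=165°
  cosα=-0.9659 sinα=0.2588 | (6,2) | tMaxX 0.4245 tMaxY 2.1250 | tΔX 1.0353 tΔY 3.8637
    t=0.4245 [x] (5,2)
    t=1.4597 [x] (4,2)
    t=2.1250 [y] (4,3) — stop
  → r_3 = 2.1250

ranges = [0.5694, 0.6351, 2.1250]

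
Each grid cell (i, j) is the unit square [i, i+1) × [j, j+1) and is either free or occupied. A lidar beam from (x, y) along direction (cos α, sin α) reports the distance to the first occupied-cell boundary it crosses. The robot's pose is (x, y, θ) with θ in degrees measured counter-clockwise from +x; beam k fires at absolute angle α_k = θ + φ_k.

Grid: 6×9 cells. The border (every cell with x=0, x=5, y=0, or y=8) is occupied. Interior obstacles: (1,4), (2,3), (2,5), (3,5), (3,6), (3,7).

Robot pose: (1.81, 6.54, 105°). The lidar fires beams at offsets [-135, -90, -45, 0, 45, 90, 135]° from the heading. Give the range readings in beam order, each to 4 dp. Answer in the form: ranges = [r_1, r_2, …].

ranges = [1.0800, 1.2320, 1.6859, 1.5115, 0.9353, 0.8386, 1.6200]

beam 1: φ=-135°, α=330°
  cosα=0.8660 sinα=-0.5000 | (1,6) | tMaxX 0.2194 tMaxY 1.0800 | tΔX 1.1547 tΔY 2.0000
    t=0.2194 [x] (2,6)
    t=1.0800 [y] (2,5) — stop
  → r_1 = 1.0800
beam 2: φ=-90°, α=15°
  cosα=0.9659 sinα=0.2588 | (1,6) | tMaxX 0.1967 tMaxY 1.7773 | tΔX 1.0353 tΔY 3.8637
    t=0.1967 [x] (2,6)
    t=1.2320 [x] (3,6) — stop
  → r_2 = 1.2320
beam 3: φ=-45°, α=60°
  cosα=0.5000 sinα=0.8660 | (1,6) | tMaxX 0.3800 tMaxY 0.5312 | tΔX 2.0000 tΔY 1.1547
    t=0.3800 [x] (2,6)
    t=0.5312 [y] (2,7)
    t=1.6859 [y] (2,8) — stop
  → r_3 = 1.6859
beam 4: φ=0°, α=105°
  cosα=-0.2588 sinα=0.9659 | (1,6) | tMaxX 3.1296 tMaxY 0.4762 | tΔX 3.8637 tΔY 1.0353
    t=0.4762 [y] (1,7)
    t=1.5115 [y] (1,8) — stop
  → r_4 = 1.5115
beam 5: φ=45°, α=150°
  cosα=-0.8660 sinα=0.5000 | (1,6) | tMaxX 0.9353 tMaxY 0.9200 | tΔX 1.1547 tΔY 2.0000
    t=0.9200 [y] (1,7)
    t=0.9353 [x] (0,7) — stop
  → r_5 = 0.9353
beam 6: φ=90°, α=195°
  cosα=-0.9659 sinα=-0.2588 | (1,6) | tMaxX 0.8386 tMaxY 2.0864 | tΔX 1.0353 tΔY 3.8637
    t=0.8386 [x] (0,6) — stop
  → r_6 = 0.8386
beam 7: φ=135°, α=240°
  cosα=-0.5000 sinα=-0.8660 | (1,6) | tMaxX 1.6200 tMaxY 0.6235 | tΔX 2.0000 tΔY 1.1547
    t=0.6235 [y] (1,5)
    t=1.6200 [x] (0,5) — stop
  → r_7 = 1.6200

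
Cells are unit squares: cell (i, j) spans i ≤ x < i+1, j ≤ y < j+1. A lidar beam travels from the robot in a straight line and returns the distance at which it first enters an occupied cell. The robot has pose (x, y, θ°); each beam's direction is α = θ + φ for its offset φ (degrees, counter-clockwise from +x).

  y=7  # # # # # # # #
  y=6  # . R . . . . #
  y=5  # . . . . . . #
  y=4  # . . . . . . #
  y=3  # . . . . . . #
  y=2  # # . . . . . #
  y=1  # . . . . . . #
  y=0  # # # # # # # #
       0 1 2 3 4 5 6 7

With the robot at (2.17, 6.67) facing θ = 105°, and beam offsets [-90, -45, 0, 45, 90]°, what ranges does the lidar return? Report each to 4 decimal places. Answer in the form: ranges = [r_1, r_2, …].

beam 1: φ=-90°, α=15°
  cosα=0.9659 sinα=0.2588 | (2,6) | tMaxX 0.8593 tMaxY 1.2750 | tΔX 1.0353 tΔY 3.8637
    t=0.8593 [x] (3,6)
    t=1.2750 [y] (3,7) — stop
  → r_1 = 1.2750
beam 2: φ=-45°, α=60°
  cosα=0.5000 sinα=0.8660 | (2,6) | tMaxX 1.6600 tMaxY 0.3811 | tΔX 2.0000 tΔY 1.1547
    t=0.3811 [y] (2,7) — stop
  → r_2 = 0.3811
beam 3: φ=0°, α=105°
  cosα=-0.2588 sinα=0.9659 | (2,6) | tMaxX 0.6568 tMaxY 0.3416 | tΔX 3.8637 tΔY 1.0353
    t=0.3416 [y] (2,7) — stop
  → r_3 = 0.3416
beam 4: φ=45°, α=150°
  cosα=-0.8660 sinα=0.5000 | (2,6) | tMaxX 0.1963 tMaxY 0.6600 | tΔX 1.1547 tΔY 2.0000
    t=0.1963 [x] (1,6)
    t=0.6600 [y] (1,7) — stop
  → r_4 = 0.6600
beam 5: φ=90°, α=195°
  cosα=-0.9659 sinα=-0.2588 | (2,6) | tMaxX 0.1760 tMaxY 2.5887 | tΔX 1.0353 tΔY 3.8637
    t=0.1760 [x] (1,6)
    t=1.2113 [x] (0,6) — stop
  → r_5 = 1.2113

ranges = [1.2750, 0.3811, 0.3416, 0.6600, 1.2113]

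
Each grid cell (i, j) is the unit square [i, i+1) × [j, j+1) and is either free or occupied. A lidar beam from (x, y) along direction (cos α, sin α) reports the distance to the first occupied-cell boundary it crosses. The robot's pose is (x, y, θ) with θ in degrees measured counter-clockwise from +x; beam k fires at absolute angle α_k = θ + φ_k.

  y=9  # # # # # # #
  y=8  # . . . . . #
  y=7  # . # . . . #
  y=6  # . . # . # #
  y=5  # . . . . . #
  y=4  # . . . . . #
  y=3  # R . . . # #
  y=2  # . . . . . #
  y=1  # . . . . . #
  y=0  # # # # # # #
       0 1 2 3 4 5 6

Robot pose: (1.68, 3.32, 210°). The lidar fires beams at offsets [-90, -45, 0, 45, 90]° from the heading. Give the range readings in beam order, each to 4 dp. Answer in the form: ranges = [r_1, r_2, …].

beam 1: φ=-90°, α=120°
  d=(-0.5000,0.8660)  start (1,3)  tX=1.3600 tY=0.7852  stride 1/|dx|=2.0000 1/|dy|=1.1547
    cross y-line → (1,4), t=0.7852
    cross x-line → (0,4), t=1.3600 (wall)
  → r_1 = 1.3600
beam 2: φ=-45°, α=165°
  d=(-0.9659,0.2588)  start (1,3)  tX=0.7040 tY=2.6273  stride 1/|dx|=1.0353 1/|dy|=3.8637
    cross x-line → (0,3), t=0.7040 (wall)
  → r_2 = 0.7040
beam 3: φ=0°, α=210°
  d=(-0.8660,-0.5000)  start (1,3)  tX=0.7852 tY=0.6400  stride 1/|dx|=1.1547 1/|dy|=2.0000
    cross y-line → (1,2), t=0.6400
    cross x-line → (0,2), t=0.7852 (wall)
  → r_3 = 0.7852
beam 4: φ=45°, α=255°
  d=(-0.2588,-0.9659)  start (1,3)  tX=2.6273 tY=0.3313  stride 1/|dx|=3.8637 1/|dy|=1.0353
    cross y-line → (1,2), t=0.3313
    cross y-line → (1,1), t=1.3666
    cross y-line → (1,0), t=2.4018 (wall)
  → r_4 = 2.4018
beam 5: φ=90°, α=300°
  d=(0.5000,-0.8660)  start (1,3)  tX=0.6400 tY=0.3695  stride 1/|dx|=2.0000 1/|dy|=1.1547
    cross y-line → (1,2), t=0.3695
    cross x-line → (2,2), t=0.6400
    cross y-line → (2,1), t=1.5242
    cross x-line → (3,1), t=2.6400
    cross y-line → (3,0), t=2.6789 (wall)
  → r_5 = 2.6789

ranges = [1.3600, 0.7040, 0.7852, 2.4018, 2.6789]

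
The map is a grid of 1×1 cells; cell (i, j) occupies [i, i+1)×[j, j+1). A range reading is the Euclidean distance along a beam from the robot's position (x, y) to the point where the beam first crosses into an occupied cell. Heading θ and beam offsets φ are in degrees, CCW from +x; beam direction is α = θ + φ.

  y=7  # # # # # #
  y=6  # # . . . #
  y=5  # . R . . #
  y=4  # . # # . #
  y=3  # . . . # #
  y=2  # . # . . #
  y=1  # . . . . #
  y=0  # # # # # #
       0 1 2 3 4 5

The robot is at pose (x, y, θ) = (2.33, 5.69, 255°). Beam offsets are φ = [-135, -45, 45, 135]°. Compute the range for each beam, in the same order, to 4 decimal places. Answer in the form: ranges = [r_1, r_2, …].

beam 1: φ=-135°, α=120°
  dir = (cos 120°, sin 120°) = (-0.5000, 0.8660); from cell (2,5)
  next x-line at t=0.6600, next y-line at t=0.3580; Δt_x=2.0000, Δt_y=1.1547
    y: enter (2,6) at t=0.3580
    x: enter (1,6) at t=0.6600 ← occupied
  → r_1 = 0.6600
beam 2: φ=-45°, α=210°
  dir = (cos 210°, sin 210°) = (-0.8660, -0.5000); from cell (2,5)
  next x-line at t=0.3811, next y-line at t=1.3800; Δt_x=1.1547, Δt_y=2.0000
    x: enter (1,5) at t=0.3811
    y: enter (1,4) at t=1.3800
    x: enter (0,4) at t=1.5358 ← occupied
  → r_2 = 1.5358
beam 3: φ=45°, α=300°
  dir = (cos 300°, sin 300°) = (0.5000, -0.8660); from cell (2,5)
  next x-line at t=1.3400, next y-line at t=0.7967; Δt_x=2.0000, Δt_y=1.1547
    y: enter (2,4) at t=0.7967 ← occupied
  → r_3 = 0.7967
beam 4: φ=135°, α=30°
  dir = (cos 30°, sin 30°) = (0.8660, 0.5000); from cell (2,5)
  next x-line at t=0.7736, next y-line at t=0.6200; Δt_x=1.1547, Δt_y=2.0000
    y: enter (2,6) at t=0.6200
    x: enter (3,6) at t=0.7736
    x: enter (4,6) at t=1.9283
    y: enter (4,7) at t=2.6200 ← occupied
  → r_4 = 2.6200

ranges = [0.6600, 1.5358, 0.7967, 2.6200]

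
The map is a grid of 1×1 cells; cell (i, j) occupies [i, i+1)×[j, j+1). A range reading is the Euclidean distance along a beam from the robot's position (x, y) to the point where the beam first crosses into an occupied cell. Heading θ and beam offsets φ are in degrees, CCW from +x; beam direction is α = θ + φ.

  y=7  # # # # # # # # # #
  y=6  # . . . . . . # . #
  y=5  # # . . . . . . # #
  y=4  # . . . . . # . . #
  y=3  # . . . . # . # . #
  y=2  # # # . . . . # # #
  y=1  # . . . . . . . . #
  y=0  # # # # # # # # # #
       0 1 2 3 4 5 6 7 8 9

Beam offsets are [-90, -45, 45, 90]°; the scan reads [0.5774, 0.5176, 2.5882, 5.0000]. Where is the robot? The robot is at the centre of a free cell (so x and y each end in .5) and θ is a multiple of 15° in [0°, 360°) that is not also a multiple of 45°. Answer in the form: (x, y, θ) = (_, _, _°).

The pose lattice has 38·16 = 608 candidates. Test each by forward raycasting.
  (3.5, 5.5, 165°): beam 1 = 1.5529 ≠ 0.5774 ✗
  (2.5, 3.5, 30°): beam 2 = 4.6587 ≠ 0.5176 ✗
  (1.5, 4.5, 240°): beam 3 = 1.5529 ≠ 2.5882 ✗
  …
  (5.5, 4.5, 60°): r_1=0.5774, r_2=0.5176, r_3=2.5882, r_4=5.0000 — all match ✓
No second candidate reproduces the full scan.

(x, y, θ) = (5.5, 4.5, 60°)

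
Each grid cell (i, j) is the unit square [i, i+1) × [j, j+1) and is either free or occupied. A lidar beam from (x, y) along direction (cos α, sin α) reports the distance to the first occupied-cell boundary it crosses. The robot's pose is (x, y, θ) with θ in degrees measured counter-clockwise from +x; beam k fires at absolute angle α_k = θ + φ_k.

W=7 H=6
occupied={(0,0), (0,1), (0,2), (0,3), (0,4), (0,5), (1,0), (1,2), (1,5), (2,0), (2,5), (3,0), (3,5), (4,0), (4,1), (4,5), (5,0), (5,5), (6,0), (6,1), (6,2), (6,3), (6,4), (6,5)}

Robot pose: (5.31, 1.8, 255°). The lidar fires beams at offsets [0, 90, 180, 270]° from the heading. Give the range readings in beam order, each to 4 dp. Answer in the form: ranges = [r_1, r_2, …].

beam 1: φ=0°, α=255°
  cosα=-0.2588 sinα=-0.9659 | (5,1) | tMaxX 1.1977 tMaxY 0.8282 | tΔX 3.8637 tΔY 1.0353
    t=0.8282 [y] (5,0) — stop
  → r_1 = 0.8282
beam 2: φ=90°, α=345°
  cosα=0.9659 sinα=-0.2588 | (5,1) | tMaxX 0.7143 tMaxY 3.0910 | tΔX 1.0353 tΔY 3.8637
    t=0.7143 [x] (6,1) — stop
  → r_2 = 0.7143
beam 3: φ=180°, α=75°
  cosα=0.2588 sinα=0.9659 | (5,1) | tMaxX 2.6660 tMaxY 0.2071 | tΔX 3.8637 tΔY 1.0353
    t=0.2071 [y] (5,2)
    t=1.2423 [y] (5,3)
    t=2.2776 [y] (5,4)
    t=2.6660 [x] (6,4) — stop
  → r_3 = 2.6660
beam 4: φ=270°, α=165°
  cosα=-0.9659 sinα=0.2588 | (5,1) | tMaxX 0.3209 tMaxY 0.7727 | tΔX 1.0353 tΔY 3.8637
    t=0.3209 [x] (4,1) — stop
  → r_4 = 0.3209

ranges = [0.8282, 0.7143, 2.6660, 0.3209]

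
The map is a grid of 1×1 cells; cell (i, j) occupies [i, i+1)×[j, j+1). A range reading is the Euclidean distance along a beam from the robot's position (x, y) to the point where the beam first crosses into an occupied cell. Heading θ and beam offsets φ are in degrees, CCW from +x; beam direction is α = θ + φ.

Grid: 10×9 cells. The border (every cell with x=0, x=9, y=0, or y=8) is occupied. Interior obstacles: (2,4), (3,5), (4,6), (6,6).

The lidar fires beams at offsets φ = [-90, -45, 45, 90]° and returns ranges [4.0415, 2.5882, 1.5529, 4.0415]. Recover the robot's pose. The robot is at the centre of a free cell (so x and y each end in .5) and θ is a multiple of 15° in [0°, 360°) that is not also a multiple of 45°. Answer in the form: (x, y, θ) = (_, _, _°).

(x, y, θ) = (6.5, 4.5, 30°)

Enumerate (i+0.5, j+0.5, θ) over the 52 free cells and 16 admissible headings. For each, cast all 4 beams and compare to the given ranges.
  (1.5, 7.5, 165°): beam 1 = 0.5176 ≠ 4.0415 ✗
  (6.5, 1.5, 255°): beam 1 = 5.6940 ≠ 4.0415 ✗
  (1.5, 4.5, 255°): beam 1 = 0.5176 ≠ 4.0415 ✗
  (2.5, 1.5, 345°): beam 1 = 0.5176 ≠ 4.0415 ✗
  (7.5, 5.5, 120°): beam 1 = 1.7321 ≠ 4.0415 ✗
  …
  (6.5, 4.5, 30°): r_1=4.0415, r_2=2.5882, r_3=1.5529, r_4=4.0415 — all match ✓
No second candidate reproduces the full scan.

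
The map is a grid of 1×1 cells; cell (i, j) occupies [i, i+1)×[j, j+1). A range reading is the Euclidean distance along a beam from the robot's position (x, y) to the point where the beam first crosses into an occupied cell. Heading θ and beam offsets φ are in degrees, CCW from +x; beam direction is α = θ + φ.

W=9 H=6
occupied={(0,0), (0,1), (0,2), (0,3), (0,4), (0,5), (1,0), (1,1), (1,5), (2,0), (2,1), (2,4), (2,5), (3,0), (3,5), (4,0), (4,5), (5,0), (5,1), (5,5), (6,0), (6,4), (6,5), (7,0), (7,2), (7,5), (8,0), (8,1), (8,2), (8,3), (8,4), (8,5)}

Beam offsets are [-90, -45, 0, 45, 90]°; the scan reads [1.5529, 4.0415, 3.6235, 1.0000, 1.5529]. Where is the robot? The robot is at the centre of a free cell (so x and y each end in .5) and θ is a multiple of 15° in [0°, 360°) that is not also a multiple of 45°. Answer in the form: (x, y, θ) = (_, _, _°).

Candidates: 22 free-cell centres × 16 headings = 352 poses. Raycast each; keep the one whose scan matches to 4 dp.
  (6.5, 3.5, 165°): beam 1 = 0.5176 ≠ 1.5529 ✗
  (4.5, 1.5, 15°): beam 1 = 0.5176 ≠ 1.5529 ✗
  (2.5, 3.5, 345°): beam 2 = 2.8868 ≠ 4.0415 ✗
  (1.5, 2.5, 210°): beam 1 = 1.0000 ≠ 1.5529 ✗
  …
  (6.5, 2.5, 195°): r_1=1.5529, r_2=4.0415, r_3=3.6235, r_4=1.0000, r_5=1.5529 — all match ✓
No second candidate reproduces the full scan.

(x, y, θ) = (6.5, 2.5, 195°)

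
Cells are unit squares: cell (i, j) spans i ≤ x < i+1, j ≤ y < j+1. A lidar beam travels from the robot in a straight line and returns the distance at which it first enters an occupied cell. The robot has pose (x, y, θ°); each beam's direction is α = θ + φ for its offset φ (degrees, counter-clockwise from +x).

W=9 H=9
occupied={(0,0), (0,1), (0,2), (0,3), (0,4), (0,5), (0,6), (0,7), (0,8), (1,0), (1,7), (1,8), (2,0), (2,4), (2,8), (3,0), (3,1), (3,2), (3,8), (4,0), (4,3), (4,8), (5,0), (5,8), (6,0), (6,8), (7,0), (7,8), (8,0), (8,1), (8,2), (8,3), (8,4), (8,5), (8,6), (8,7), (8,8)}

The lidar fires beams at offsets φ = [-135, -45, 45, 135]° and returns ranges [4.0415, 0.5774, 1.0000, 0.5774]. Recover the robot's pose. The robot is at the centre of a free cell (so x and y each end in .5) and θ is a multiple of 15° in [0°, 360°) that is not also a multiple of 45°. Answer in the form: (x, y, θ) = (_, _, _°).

Enumerate (i+0.5, j+0.5, θ) over the 44 free cells and 16 admissible headings. For each, cast all 4 beams and compare to the given ranges.
  (6.5, 7.5, 150°): beam 1 = 1.5529 ≠ 4.0415 ✗
  (3.5, 4.5, 60°): beam 1 = 1.5529 ≠ 4.0415 ✗
  (7.5, 7.5, 30°): beam 1 = 6.7293 ≠ 4.0415 ✗
  (6.5, 3.5, 30°): beam 1 = 2.5882 ≠ 4.0415 ✗
  …
  (1.5, 4.5, 195°): r_1=4.0415, r_2=0.5774, r_3=1.0000, r_4=0.5774 — all match ✓
No second candidate reproduces the full scan.

(x, y, θ) = (1.5, 4.5, 195°)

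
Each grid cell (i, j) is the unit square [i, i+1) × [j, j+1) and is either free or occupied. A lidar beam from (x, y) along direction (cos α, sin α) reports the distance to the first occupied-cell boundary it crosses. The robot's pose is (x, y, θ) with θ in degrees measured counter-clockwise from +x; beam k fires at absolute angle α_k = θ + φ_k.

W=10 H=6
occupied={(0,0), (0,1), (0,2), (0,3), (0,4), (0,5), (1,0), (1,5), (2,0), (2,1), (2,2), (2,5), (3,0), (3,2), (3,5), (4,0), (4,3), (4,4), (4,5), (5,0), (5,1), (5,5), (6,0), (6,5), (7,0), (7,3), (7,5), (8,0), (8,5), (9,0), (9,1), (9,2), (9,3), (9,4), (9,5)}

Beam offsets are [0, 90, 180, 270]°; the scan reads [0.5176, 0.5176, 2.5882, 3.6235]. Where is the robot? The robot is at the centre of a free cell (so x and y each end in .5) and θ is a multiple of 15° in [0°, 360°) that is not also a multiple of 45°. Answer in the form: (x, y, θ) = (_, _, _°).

(x, y, θ) = (6.5, 1.5, 195°)

The pose lattice has 25·16 = 400 candidates. Test each by forward raycasting.
  (3.5, 1.5, 300°): beam 1 = 0.5774 ≠ 0.5176 ✗
  (5.5, 3.5, 240°): beam 1 = 2.8868 ≠ 0.5176 ✗
  (1.5, 4.5, 195°): beam 2 = 1.9319 ≠ 0.5176 ✗
  (1.5, 1.5, 105°): beam 1 = 1.9319 ≠ 0.5176 ✗
  …
  (6.5, 1.5, 195°): r_1=0.5176, r_2=0.5176, r_3=2.5882, r_4=3.6235 — all match ✓
No second candidate reproduces the full scan.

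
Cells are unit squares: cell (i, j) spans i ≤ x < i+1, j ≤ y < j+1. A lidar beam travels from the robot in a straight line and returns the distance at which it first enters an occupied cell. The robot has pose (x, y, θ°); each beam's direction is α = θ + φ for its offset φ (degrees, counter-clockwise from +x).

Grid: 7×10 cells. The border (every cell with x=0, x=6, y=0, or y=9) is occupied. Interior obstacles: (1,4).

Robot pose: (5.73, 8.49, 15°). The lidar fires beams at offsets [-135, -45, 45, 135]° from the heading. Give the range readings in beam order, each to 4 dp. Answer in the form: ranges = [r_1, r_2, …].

ranges = [8.6487, 0.3118, 0.5400, 1.0200]

beam 1: φ=-135°, α=240°
  d=(-0.5000,-0.8660)  start (5,8)  tX=1.4600 tY=0.5658  stride 1/|dx|=2.0000 1/|dy|=1.1547
    cross y-line → (5,7), t=0.5658
    cross x-line → (4,7), t=1.4600
    cross y-line → (4,6), t=1.7205
    cross y-line → (4,5), t=2.8752
    cross x-line → (3,5), t=3.4600
    cross y-line → (3,4), t=4.0299
    cross y-line → (3,3), t=5.1846
    cross x-line → (2,3), t=5.4600
    cross y-line → (2,2), t=6.3393
    cross x-line → (1,2), t=7.4600
    cross y-line → (1,1), t=7.4940
    cross y-line → (1,0), t=8.6487 (wall)
  → r_1 = 8.6487
beam 2: φ=-45°, α=330°
  d=(0.8660,-0.5000)  start (5,8)  tX=0.3118 tY=0.9800  stride 1/|dx|=1.1547 1/|dy|=2.0000
    cross x-line → (6,8), t=0.3118 (wall)
  → r_2 = 0.3118
beam 3: φ=45°, α=60°
  d=(0.5000,0.8660)  start (5,8)  tX=0.5400 tY=0.5889  stride 1/|dx|=2.0000 1/|dy|=1.1547
    cross x-line → (6,8), t=0.5400 (wall)
  → r_3 = 0.5400
beam 4: φ=135°, α=150°
  d=(-0.8660,0.5000)  start (5,8)  tX=0.8429 tY=1.0200  stride 1/|dx|=1.1547 1/|dy|=2.0000
    cross x-line → (4,8), t=0.8429
    cross y-line → (4,9), t=1.0200 (wall)
  → r_4 = 1.0200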